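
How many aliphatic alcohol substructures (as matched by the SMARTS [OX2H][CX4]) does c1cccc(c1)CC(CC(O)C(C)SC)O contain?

2

[OX2H][CX4] is the SMARTS for an aliphatic alcohol: a hydroxyl oxygen bound to an sp3 (X4) carbon.
The molecule carries 2 separate instances of a hydroxyl group (-OH) meeting every constraint; each maps to a distinct set of atoms, giving 2 matches.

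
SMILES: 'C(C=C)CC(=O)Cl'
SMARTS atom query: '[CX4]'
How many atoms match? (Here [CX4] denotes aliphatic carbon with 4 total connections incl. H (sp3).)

2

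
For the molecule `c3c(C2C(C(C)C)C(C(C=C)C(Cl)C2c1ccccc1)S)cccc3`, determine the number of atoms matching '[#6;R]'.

18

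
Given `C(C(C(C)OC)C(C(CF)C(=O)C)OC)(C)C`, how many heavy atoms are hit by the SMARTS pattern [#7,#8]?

3

The query [#7,#8] means: nitrogen or oxygen (comma = OR).
Check the 17 heavy atoms by environment: 13× C → no; 3× O → match; 1× F → no.
That gives 3 matching atoms.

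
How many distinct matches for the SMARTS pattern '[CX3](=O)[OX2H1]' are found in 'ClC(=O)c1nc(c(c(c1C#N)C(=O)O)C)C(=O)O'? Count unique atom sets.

[CX3](=O)[OX2H1] is the SMARTS for a carboxylic acid: an sp2 carbon double-bonded to O and single-bonded to an -OH oxygen.
The molecule carries 2 separate instances of a carboxylic acid group (-C(=O)OH) meeting every constraint; each maps to a distinct set of atoms, giving 2 matches.

2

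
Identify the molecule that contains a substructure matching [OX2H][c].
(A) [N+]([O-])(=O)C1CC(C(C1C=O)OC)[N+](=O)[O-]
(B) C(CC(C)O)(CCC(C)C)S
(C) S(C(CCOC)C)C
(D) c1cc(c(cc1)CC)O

D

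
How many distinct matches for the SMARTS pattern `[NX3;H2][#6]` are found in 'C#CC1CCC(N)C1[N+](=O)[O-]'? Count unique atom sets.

1

[NX3;H2][#6] is the SMARTS for a primary amine: a trivalent nitrogen with two H attached to carbon.
Exactly one fragment in the molecule meets all constraints, giving 1 match.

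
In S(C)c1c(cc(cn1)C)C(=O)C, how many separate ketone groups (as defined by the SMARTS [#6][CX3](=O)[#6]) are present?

1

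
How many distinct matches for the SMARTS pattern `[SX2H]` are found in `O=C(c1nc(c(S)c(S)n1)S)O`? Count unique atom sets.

[SX2H] is the SMARTS for a thiol: an aliphatic sulfur with two connections, one being H.
The molecule carries 3 separate instances of a thiol (-SH) meeting every constraint; each maps to a distinct set of atoms, giving 3 matches.

3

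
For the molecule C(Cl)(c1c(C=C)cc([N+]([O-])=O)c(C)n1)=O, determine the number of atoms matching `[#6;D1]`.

The query [#6;D1] means: carbon bonded to exactly one heavy atom.
Check the 15 heavy atoms by environment: 1× n (aromatic, D2) → no; 4× c (aromatic, D3) → no; 1× c (aromatic, D2) → no; 1× C (D3) → no; 2× O (D1) → no; 1× Cl (D1) → no; 1× C (D2) → no; 2× C (D1) → match; 1× N (charge +1, D3) → no; 1× O (charge -1, D1) → no.
That gives 2 matching atoms.

2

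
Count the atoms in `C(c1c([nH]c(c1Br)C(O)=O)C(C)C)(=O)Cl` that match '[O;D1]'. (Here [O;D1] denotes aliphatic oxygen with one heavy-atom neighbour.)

3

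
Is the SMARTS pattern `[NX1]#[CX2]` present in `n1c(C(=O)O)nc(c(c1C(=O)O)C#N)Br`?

The pattern [NX1]#[CX2] describes a nitrogen triple-bonded to a two-connected carbon — a nitrile.
The molecule carries a nitrile (-C#N), whose atoms satisfy every constraint of the query, so the pattern matches.

Yes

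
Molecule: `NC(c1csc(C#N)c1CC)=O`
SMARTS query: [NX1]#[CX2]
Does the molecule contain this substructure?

Yes

The pattern [NX1]#[CX2] describes a nitrogen triple-bonded to a two-connected carbon — a nitrile.
The molecule carries a nitrile (-C#N), whose atoms satisfy every constraint of the query, so the pattern matches.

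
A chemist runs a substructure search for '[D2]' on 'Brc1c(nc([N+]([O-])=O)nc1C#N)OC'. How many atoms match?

4

The query [D2] means: atom with exactly two heavy-atom neighbours.
Check the 14 heavy atoms by environment: 2× n (aromatic, D2) → match; 4× c (aromatic, D3) → no; 1× N (charge +1, D3) → no; 1× O (charge -1, D1) → no; 1× O (D1) → no; 1× Br (D1) → no; 1× C (D2) → match; 1× N (D1) → no; 1× O (D2) → match; 1× C (D1) → no.
Summing the matching environments: 2 + 1 + 1 = 4 matching atoms.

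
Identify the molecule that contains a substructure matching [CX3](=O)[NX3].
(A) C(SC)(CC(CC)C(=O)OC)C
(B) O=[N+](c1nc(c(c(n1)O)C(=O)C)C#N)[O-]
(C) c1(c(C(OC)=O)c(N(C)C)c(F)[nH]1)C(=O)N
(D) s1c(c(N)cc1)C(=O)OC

[CX3](=O)[NX3] describes a carbonyl carbon bonded to a trivalent nitrogen (an amide).
(A) has a methyl-ester group (-C(=O)OCH3) but the carbonyl is bonded to O, not to an NX3 nitrogen.
(B) has a nitrile (-C#N) but the nitrile N is NX1 (triple-bonded), not NX3.
(C) contains a primary amide (-C(=O)NH2), which satisfies every atom and bond constraint.
(D) has a methyl-ester group (-C(=O)OCH3) but the carbonyl is bonded to O, not to an NX3 nitrogen.
So the answer is (C).

C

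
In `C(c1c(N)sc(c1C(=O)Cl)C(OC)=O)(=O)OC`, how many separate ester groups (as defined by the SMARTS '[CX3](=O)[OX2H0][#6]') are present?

2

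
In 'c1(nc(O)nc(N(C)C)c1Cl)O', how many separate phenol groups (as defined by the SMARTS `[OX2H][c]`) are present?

[OX2H][c] is the SMARTS for a phenol: a hydroxyl oxygen attached to an aromatic carbon.
The molecule carries 2 separate instances of a hydroxyl group (-OH) meeting every constraint; each maps to a distinct set of atoms, giving 2 matches.

2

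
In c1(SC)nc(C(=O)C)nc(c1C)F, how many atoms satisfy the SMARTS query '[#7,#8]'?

3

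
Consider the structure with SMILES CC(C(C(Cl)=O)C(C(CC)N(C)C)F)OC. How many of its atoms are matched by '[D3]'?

The query [D3] means: atom with exactly three heavy-atom neighbours.
Check the 16 heavy atoms by environment: 5× C (D1) → no; 1× C (D2) → no; 5× C (D3) → match; 1× O (D1) → no; 1× Cl (D1) → no; 1× O (D2) → no; 1× N (D3) → match; 1× F (D1) → no.
Summing the matching environments: 5 + 1 = 6 matching atoms.

6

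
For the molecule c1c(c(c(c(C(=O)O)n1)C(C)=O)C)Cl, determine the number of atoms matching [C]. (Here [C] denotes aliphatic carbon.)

The query [C] means: uppercase C matches aliphatic (non-aromatic) carbon only.
Check the 14 heavy atoms by environment: 1× n (aromatic) → no; 5× c (aromatic) → no; 4× C → match; 3× O → no; 1× Cl → no.
That gives 4 matching atoms.

4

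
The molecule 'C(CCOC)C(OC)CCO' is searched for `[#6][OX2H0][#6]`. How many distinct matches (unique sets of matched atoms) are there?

[#6][OX2H0][#6] is the SMARTS for an ether: an aliphatic oxygen bridging two carbons with no H on the oxygen.
The molecule carries 2 separate instances of a methoxy ether (-OCH3) meeting every constraint; each maps to a distinct set of atoms, giving 2 matches.

2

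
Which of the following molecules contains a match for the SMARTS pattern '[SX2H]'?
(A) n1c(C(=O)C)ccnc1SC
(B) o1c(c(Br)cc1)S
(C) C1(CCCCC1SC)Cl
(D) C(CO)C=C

B

[SX2H] describes an aliphatic sulfur with two connections, one being H (a thiol).
(A) has a methylthio ether (-SCH3) but the sulfur has H0 (bonded to two carbons), not H1.
(B) contains a thiol (-SH), which satisfies every atom and bond constraint.
(C) has a methylthio ether (-SCH3) but the sulfur has H0 (bonded to two carbons), not H1.
(D) has a hydroxyl group (-OH) but it is an -OH, not an -SH.
So the answer is (B).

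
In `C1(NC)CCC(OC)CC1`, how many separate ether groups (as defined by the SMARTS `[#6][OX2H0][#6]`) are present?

1

[#6][OX2H0][#6] is the SMARTS for an ether: an aliphatic oxygen bridging two carbons with no H on the oxygen.
Exactly one fragment in the molecule meets all constraints, giving 1 match.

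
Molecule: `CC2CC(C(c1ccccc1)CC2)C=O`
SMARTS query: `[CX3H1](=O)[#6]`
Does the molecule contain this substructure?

The pattern [CX3H1](=O)[#6] describes an sp2 carbon with one H, double-bonded to O and single-bonded to carbon — an aldehyde.
The molecule carries an aldehyde (-CHO), whose atoms satisfy every constraint of the query, so the pattern matches.

Yes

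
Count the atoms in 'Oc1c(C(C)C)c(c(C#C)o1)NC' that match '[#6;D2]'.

1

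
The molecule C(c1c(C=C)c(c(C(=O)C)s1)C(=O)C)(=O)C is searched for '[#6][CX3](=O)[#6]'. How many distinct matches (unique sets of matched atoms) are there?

3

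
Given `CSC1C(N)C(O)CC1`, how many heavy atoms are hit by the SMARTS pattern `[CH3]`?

1

The query [CH3] means: aliphatic carbon with exactly three hydrogens.
Check the 9 heavy atoms by environment: 2× C (H2) → no; 3× C (H1) → no; 1× O (H1) → no; 1× S (H0) → no; 1× C (H3) → match; 1× N (H2) → no.
That gives 1 matching atom.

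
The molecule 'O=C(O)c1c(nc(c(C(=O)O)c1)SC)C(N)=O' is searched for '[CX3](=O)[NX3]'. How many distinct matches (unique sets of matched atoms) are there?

1

[CX3](=O)[NX3] is the SMARTS for an amide: a carbonyl carbon bonded to a trivalent nitrogen.
Exactly one fragment in the molecule meets all constraints, giving 1 match.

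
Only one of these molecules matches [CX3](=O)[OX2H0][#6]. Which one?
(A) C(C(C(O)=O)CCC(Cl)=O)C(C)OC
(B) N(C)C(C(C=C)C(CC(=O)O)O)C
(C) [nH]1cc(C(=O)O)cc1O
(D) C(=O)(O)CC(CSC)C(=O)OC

[CX3](=O)[OX2H0][#6] describes a carbonyl carbon bonded to an oxygen that is itself bonded to carbon (no H on that O) (an ester).
(A) has a carboxylic acid group (-C(=O)OH) but the singly-bonded O carries H (OX2H1, not H0).
(B) has a carboxylic acid group (-C(=O)OH) but the singly-bonded O carries H (OX2H1, not H0).
(C) has a carboxylic acid group (-C(=O)OH) but the singly-bonded O carries H (OX2H1, not H0).
(D) contains a methyl-ester group (-C(=O)OCH3), which satisfies every atom and bond constraint.
So the answer is (D).

D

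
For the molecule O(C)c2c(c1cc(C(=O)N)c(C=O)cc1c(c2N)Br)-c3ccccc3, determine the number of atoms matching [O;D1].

The query [O;D1] means: aliphatic oxygen bonded to exactly one heavy atom.
Check the 25 heavy atoms by environment: 9× c (aromatic, D3) → no; 7× c (aromatic, D2) → no; 1× O (D2) → no; 1× C (D1) → no; 1× C (D3) → no; 2× O (D1) → match; 2× N (D1) → no; 1× Br (D1) → no; 1× C (D2) → no.
That gives 2 matching atoms.

2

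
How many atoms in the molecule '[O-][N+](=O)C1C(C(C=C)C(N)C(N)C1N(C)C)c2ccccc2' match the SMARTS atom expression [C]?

Check the 22 heavy atoms by environment: 10× C → match; 1× N (charge +1) → no; 1× O (charge -1) → no; 1× O → no; 3× N → no; 6× c (aromatic) → no.
That gives 10 matching atoms.

10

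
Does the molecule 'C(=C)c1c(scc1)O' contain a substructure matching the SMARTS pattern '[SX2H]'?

No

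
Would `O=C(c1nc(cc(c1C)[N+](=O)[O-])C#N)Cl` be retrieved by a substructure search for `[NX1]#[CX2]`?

Yes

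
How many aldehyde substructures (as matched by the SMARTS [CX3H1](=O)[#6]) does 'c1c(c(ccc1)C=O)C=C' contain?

1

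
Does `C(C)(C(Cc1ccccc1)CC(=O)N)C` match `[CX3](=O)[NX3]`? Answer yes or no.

Yes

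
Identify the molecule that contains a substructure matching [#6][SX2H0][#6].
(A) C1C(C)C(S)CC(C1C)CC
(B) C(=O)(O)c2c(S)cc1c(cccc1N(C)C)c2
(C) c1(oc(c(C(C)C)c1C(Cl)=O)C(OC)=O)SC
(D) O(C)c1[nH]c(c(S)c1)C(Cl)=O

C

[#6][SX2H0][#6] describes an aliphatic sulfur bridging two carbons with no H on the sulfur (a thioether).
(A) has a thiol (-SH) but the sulfur has H1, not H0 bridging two carbons.
(B) has a thiol (-SH) but the sulfur has H1, not H0 bridging two carbons.
(C) contains a methylthio ether (-SCH3), which satisfies every atom and bond constraint.
(D) has a methoxy ether (-OCH3) but the bridging atom is O, not S.
So the answer is (C).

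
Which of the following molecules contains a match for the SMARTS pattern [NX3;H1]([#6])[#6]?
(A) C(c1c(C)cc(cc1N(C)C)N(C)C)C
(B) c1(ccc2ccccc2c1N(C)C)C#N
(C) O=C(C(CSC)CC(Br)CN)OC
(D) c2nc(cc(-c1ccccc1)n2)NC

[NX3;H1]([#6])[#6] describes a trivalent nitrogen with one H, bonded to two carbons (a secondary amine).
(A) has a dimethylamino group (-N(CH3)2) but the nitrogen has H0, not H1.
(B) has a dimethylamino group (-N(CH3)2) but the nitrogen has H0, not H1.
(C) has a primary amino group (-NH2) but the nitrogen has H2 and only one carbon neighbour.
(D) contains an N-methylamino group (-NHCH3), which satisfies every atom and bond constraint.
So the answer is (D).

D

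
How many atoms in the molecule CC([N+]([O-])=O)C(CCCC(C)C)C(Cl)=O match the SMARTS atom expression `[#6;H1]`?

Check the 15 heavy atoms by environment: 3× C (H3) → no; 3× C (H1) → match; 3× C (H2) → no; 1× C (H0) → no; 2× O (H0) → no; 1× Cl (H0) → no; 1× N (charge +1, H0) → no; 1× O (charge -1, H0) → no.
That gives 3 matching atoms.

3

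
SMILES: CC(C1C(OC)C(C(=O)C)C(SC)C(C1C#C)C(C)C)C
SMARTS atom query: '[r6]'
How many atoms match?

The query [r6] means: r6 matches atoms in a six-membered ring.
Check the 21 heavy atoms by environment: 6× C (in 6-ring) → match; 12× C (acyclic) → no; 1× S (acyclic) → no; 2× O (acyclic) → no.
That gives 6 matching atoms.

6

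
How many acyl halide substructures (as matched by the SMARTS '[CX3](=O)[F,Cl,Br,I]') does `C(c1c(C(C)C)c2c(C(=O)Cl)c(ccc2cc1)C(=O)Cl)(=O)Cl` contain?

3

[CX3](=O)[F,Cl,Br,I] is the SMARTS for an acyl halide: a carbonyl carbon bonded to a halogen.
The molecule carries 3 separate instances of an acyl chloride (-C(=O)Cl) meeting every constraint; each maps to a distinct set of atoms, giving 3 matches.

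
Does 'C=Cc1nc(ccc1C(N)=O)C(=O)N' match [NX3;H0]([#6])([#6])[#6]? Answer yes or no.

The pattern [NX3;H0]([#6])([#6])[#6] describes a trivalent nitrogen with no H, bonded to three carbons — a tertiary amine.
The closest candidate here is a primary amide (-C(=O)NH2), but the amide nitrogen has H2 and only one carbon neighbour. No other fragment satisfies the full query, so there is no match.

No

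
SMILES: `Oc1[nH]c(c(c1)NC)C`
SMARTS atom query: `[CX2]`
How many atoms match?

The query [CX2] means: C with X2: aliphatic carbon with exactly 2 total connections.
Check the 9 heavy atoms by environment: 1× n (aromatic, X3) → no; 4× c (aromatic, X3) → no; 1× N (X3) → no; 2× C (X4) → no; 1× O (X2) → no.
No environment satisfies the query, so 0 matching atoms.

0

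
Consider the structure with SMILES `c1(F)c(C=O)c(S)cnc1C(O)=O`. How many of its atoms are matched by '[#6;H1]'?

2

The query [#6;H1] means: any carbon bearing exactly one hydrogen.
Check the 13 heavy atoms by environment: 1× n (aromatic, H0) → no; 1× c (aromatic, H1) → match; 4× c (aromatic, H0) → no; 1× F (H0) → no; 1× C (H0) → no; 2× O (H0) → no; 1× O (H1) → no; 1× S (H1) → no; 1× C (H1) → match.
Summing the matching environments: 1 + 1 = 2 matching atoms.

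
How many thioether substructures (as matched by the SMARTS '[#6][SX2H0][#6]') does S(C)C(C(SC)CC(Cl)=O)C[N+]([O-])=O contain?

2

[#6][SX2H0][#6] is the SMARTS for a thioether: an aliphatic sulfur bridging two carbons with no H on the sulfur.
The molecule carries 2 separate instances of a methylthio ether (-SCH3) meeting every constraint; each maps to a distinct set of atoms, giving 2 matches.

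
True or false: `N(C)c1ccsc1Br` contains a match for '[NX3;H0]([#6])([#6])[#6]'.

The pattern [NX3;H0]([#6])([#6])[#6] describes a trivalent nitrogen with no H, bonded to three carbons — a tertiary amine.
The closest candidate here is an N-methylamino group (-NHCH3), but the nitrogen still has one H (H1), not H0. No other fragment satisfies the full query, so there is no match.

False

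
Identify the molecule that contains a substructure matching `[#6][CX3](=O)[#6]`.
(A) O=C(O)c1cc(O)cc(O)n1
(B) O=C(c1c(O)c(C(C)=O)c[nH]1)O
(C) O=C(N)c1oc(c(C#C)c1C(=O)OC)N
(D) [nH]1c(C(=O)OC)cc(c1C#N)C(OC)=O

B

[#6][CX3](=O)[#6] describes a carbonyl carbon (no H) flanked by two carbons (a ketone).
(A) has a carboxylic acid group (-C(=O)OH) but one neighbour of the carbonyl carbon is O, not C.
(B) contains an acetyl/ketone group (-C(=O)CH3), which satisfies every atom and bond constraint.
(C) has a methyl-ester group (-C(=O)OCH3) but one neighbour of the carbonyl carbon is O, not C.
(D) has a methyl-ester group (-C(=O)OCH3) but one neighbour of the carbonyl carbon is O, not C.
So the answer is (B).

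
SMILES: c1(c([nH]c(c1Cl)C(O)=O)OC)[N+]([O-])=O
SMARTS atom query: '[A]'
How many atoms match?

9

The query [A] means: A matches any aliphatic (non-aromatic) heavy atom.
Check the 14 heavy atoms by environment: 1× n (aromatic) → no; 4× c (aromatic) → no; 2× C → match; 4× O → match; 1× Cl → match; 1× N (charge +1) → match; 1× O (charge -1) → match.
Summing the matching environments: 2 + 4 + 1 + 1 + 1 = 9 matching atoms.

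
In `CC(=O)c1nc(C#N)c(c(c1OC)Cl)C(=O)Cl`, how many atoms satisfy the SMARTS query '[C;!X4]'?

The query [C;!X4] means: aliphatic carbon that does not have four total connections.
Check the 17 heavy atoms by environment: 1× n (aromatic, X2) → no; 5× c (aromatic, X3) → no; 2× C (X3) → match; 2× O (X1) → no; 2× Cl (X1) → no; 1× C (X2) → match; 1× N (X1) → no; 2× C (X4) → no; 1× O (X2) → no.
Summing the matching environments: 2 + 1 = 3 matching atoms.

3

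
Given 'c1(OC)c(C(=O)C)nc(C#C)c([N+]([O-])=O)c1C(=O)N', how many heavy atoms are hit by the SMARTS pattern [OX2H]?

Check the 19 heavy atoms by environment: 1× n (aromatic, H0, X2) → no; 5× c (aromatic, H0, X3) → no; 1× N (charge +1, H0, X3) → no; 1× O (charge -1, H0, X1) → no; 3× O (H0, X1) → no; 2× C (H0, X3) → no; 2× C (H3, X4) → no; 1× C (H0, X2) → no; 1× C (H1, X2) → no; 1× N (H2, X3) → no; 1× O (H0, X2) → no.
No environment satisfies the query, so 0 matching atoms.

0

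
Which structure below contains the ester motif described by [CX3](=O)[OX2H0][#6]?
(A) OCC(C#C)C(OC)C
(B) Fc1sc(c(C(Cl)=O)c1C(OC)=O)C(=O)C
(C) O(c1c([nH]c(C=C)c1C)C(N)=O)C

B

[CX3](=O)[OX2H0][#6] describes a carbonyl carbon bonded to an oxygen that is itself bonded to carbon (no H on that O) (an ester).
(A) has a methoxy ether (-OCH3) but the ether oxygen is not adjacent to a C=O carbon.
(B) contains a methyl-ester group (-C(=O)OCH3), which satisfies every atom and bond constraint.
(C) has a primary amide (-C(=O)NH2) but the carbonyl is bonded to N, not to an O-C linkage.
So the answer is (B).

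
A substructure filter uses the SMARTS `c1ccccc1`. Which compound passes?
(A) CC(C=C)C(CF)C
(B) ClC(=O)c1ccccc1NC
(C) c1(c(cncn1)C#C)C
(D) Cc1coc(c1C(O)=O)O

B

c1ccccc1 describes six aromatic carbons in a ring (a benzene ring).
(A) has a methyl group (-CH3) but no six-membered all-carbon aromatic ring is present.
(B) contains the required atom environment, so the pattern matches.
(C) has a methyl group (-CH3) but no six-membered all-carbon aromatic ring is present.
(D) has a methyl group (-CH3) but no six-membered all-carbon aromatic ring is present.
So the answer is (B).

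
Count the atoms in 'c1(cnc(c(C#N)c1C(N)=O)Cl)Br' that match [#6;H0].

The query [#6;H0] means: any carbon with no attached hydrogen.
Check the 13 heavy atoms by environment: 1× n (aromatic, H0) → no; 1× c (aromatic, H1) → no; 4× c (aromatic, H0) → match; 2× C (H0) → match; 1× N (H0) → no; 1× O (H0) → no; 1× N (H2) → no; 1× Cl (H0) → no; 1× Br (H0) → no.
Summing the matching environments: 4 + 2 = 6 matching atoms.

6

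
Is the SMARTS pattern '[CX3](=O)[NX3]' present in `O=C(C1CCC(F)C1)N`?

Yes

The pattern [CX3](=O)[NX3] describes a carbonyl carbon bonded to a trivalent nitrogen — an amide.
The molecule carries a primary amide (-C(=O)NH2), whose atoms satisfy every constraint of the query, so the pattern matches.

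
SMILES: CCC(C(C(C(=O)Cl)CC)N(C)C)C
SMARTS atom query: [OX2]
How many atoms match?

0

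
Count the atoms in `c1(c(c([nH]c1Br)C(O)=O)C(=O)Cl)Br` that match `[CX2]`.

The query [CX2] means: C with X2: aliphatic carbon with exactly 2 total connections.
Check the 13 heavy atoms by environment: 1× n (aromatic, X3) → no; 4× c (aromatic, X3) → no; 2× Br (X1) → no; 2× C (X3) → no; 2× O (X1) → no; 1× Cl (X1) → no; 1× O (X2) → no.
No environment satisfies the query, so 0 matching atoms.

0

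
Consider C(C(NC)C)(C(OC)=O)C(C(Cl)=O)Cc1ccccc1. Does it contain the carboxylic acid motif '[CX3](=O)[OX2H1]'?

No

The pattern [CX3](=O)[OX2H1] describes an sp2 carbon double-bonded to O and single-bonded to an -OH oxygen — a carboxylic acid.
The closest candidate here is an acyl chloride (-C(=O)Cl), but the carbonyl is bonded to Cl, not to an -OH oxygen. No other fragment satisfies the full query, so there is no match.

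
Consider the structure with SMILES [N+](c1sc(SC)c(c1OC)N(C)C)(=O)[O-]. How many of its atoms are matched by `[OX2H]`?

0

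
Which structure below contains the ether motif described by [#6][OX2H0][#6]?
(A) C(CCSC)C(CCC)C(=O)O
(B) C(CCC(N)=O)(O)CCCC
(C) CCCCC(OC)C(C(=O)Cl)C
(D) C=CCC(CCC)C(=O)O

C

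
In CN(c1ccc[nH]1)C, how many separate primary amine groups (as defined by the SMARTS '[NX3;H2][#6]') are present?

[NX3;H2][#6] is the SMARTS for a primary amine: a trivalent nitrogen with two H attached to carbon.
The molecule has a dimethylamino group (-N(CH3)2), but the nitrogen has H0, not H2; nothing else fits, so there are 0 matches.

0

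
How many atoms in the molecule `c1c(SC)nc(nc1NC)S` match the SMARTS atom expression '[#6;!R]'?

Check the 11 heavy atoms by environment: 2× n (aromatic, in 6-ring) → no; 4× c (aromatic, in 6-ring) → no; 1× N (acyclic) → no; 2× C (acyclic) → match; 2× S (acyclic) → no.
That gives 2 matching atoms.

2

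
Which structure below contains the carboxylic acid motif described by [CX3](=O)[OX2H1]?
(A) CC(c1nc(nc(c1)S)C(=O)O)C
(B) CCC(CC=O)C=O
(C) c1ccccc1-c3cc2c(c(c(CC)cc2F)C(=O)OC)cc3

A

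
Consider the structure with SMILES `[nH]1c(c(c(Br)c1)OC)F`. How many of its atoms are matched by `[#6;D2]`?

1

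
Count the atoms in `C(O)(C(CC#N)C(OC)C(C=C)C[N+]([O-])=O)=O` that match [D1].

The query [D1] means: atom with exactly one heavy-atom neighbour (degree 1).
Check the 17 heavy atoms by environment: 4× C (D2) → no; 4× C (D3) → no; 3× O (D1) → match; 1× O (D2) → no; 2× C (D1) → match; 1× N (charge +1, D3) → no; 1× O (charge -1, D1) → match; 1× N (D1) → match.
Summing the matching environments: 3 + 2 + 1 + 1 = 7 matching atoms.

7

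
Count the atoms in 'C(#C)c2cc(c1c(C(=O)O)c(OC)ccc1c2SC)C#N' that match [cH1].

3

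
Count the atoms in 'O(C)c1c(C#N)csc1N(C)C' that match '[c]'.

4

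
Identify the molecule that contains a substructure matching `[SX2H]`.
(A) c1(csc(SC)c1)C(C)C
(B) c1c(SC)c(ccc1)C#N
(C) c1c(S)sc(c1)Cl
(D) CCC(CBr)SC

[SX2H] describes an aliphatic sulfur with two connections, one being H (a thiol).
(A) has a methylthio ether (-SCH3) but the sulfur has H0 (bonded to two carbons), not H1.
(B) has a methylthio ether (-SCH3) but the sulfur has H0 (bonded to two carbons), not H1.
(C) contains a thiol (-SH), which satisfies every atom and bond constraint.
(D) has a methylthio ether (-SCH3) but the sulfur has H0 (bonded to two carbons), not H1.
So the answer is (C).

C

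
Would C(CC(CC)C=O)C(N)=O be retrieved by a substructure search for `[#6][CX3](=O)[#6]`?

No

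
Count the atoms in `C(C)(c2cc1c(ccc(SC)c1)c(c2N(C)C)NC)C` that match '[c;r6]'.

10

The query [c;r6] means: aromatic carbon that belongs to a six-membered ring.
Check the 20 heavy atoms by environment: 10× c (aromatic, in 6-ring) → match; 7× C (acyclic) → no; 2× N (acyclic) → no; 1× S (acyclic) → no.
That gives 10 matching atoms.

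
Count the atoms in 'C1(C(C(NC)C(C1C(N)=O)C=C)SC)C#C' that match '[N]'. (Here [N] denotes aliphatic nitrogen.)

The query [N] means: uppercase N matches aliphatic (non-aromatic) nitrogen only.
Check the 16 heavy atoms by environment: 12× C → no; 2× N → match; 1× S → no; 1× O → no.
That gives 2 matching atoms.

2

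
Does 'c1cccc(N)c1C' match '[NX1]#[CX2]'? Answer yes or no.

The pattern [NX1]#[CX2] describes a nitrogen triple-bonded to a two-connected carbon — a nitrile.
The closest candidate here is a primary amino group (-NH2), but the nitrogen is NX3 (three connections), not NX1 triple-bonded. No other fragment satisfies the full query, so there is no match.

No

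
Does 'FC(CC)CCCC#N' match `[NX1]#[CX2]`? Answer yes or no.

Yes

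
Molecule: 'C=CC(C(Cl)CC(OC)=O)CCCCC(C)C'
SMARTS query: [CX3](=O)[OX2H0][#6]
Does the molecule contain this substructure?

Yes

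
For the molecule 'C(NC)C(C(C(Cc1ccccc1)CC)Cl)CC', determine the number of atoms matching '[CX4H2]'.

The query [CX4H2] means: sp3 carbon (X4) with exactly two hydrogens.
Check the 18 heavy atoms by environment: 4× C (H2, X4) → match; 3× C (H1, X4) → no; 1× c (aromatic, H0, X3) → no; 5× c (aromatic, H1, X3) → no; 3× C (H3, X4) → no; 1× Cl (H0, X1) → no; 1× N (H1, X3) → no.
That gives 4 matching atoms.

4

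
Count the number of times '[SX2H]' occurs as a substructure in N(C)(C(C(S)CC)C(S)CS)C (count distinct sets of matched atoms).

3

[SX2H] is the SMARTS for a thiol: an aliphatic sulfur with two connections, one being H.
The molecule carries 3 separate instances of a thiol (-SH) meeting every constraint; each maps to a distinct set of atoms, giving 3 matches.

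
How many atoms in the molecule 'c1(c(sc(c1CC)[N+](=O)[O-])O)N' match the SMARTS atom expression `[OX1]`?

2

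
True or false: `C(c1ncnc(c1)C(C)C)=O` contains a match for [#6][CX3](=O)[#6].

False

The pattern [#6][CX3](=O)[#6] describes a carbonyl carbon (no H) flanked by two carbons — a ketone.
The closest candidate here is an aldehyde (-CHO), but the carbonyl carbon has H1, so it is not flanked by two carbons. No other fragment satisfies the full query, so there is no match.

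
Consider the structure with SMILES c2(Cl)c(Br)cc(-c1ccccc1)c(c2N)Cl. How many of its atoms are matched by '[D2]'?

6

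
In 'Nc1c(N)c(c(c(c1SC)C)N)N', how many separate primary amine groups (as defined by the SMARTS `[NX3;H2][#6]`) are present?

4

[NX3;H2][#6] is the SMARTS for a primary amine: a trivalent nitrogen with two H attached to carbon.
The molecule carries 4 separate instances of a primary amino group (-NH2) meeting every constraint; each maps to a distinct set of atoms, giving 4 matches.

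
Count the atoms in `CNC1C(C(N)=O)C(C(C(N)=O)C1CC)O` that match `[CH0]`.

2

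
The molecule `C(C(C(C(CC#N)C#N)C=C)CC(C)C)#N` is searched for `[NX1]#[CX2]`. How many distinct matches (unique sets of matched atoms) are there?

[NX1]#[CX2] is the SMARTS for a nitrile: a nitrogen triple-bonded to a two-connected carbon.
The molecule carries 3 separate instances of a nitrile (-C#N) meeting every constraint; each maps to a distinct set of atoms, giving 3 matches.

3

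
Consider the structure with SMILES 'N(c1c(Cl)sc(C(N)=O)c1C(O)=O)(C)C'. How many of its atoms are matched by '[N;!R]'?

The query [N;!R] means: aliphatic nitrogen not in a ring.
Check the 15 heavy atoms by environment: 1× s (aromatic, in 5-ring) → no; 4× c (aromatic, in 5-ring) → no; 2× N (acyclic) → match; 4× C (acyclic) → no; 3× O (acyclic) → no; 1× Cl (acyclic) → no.
That gives 2 matching atoms.

2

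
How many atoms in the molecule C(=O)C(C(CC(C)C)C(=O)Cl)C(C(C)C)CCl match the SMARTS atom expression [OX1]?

The query [OX1] means: aliphatic oxygen with one total connection — typically a carbonyl =O or an oxide.
Check the 17 heavy atoms by environment: 11× C (X4) → no; 2× Cl (X1) → no; 2× C (X3) → no; 2× O (X1) → match.
That gives 2 matching atoms.

2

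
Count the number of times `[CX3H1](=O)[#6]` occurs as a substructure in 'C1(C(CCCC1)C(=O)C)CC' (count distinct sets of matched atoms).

[CX3H1](=O)[#6] is the SMARTS for an aldehyde: an sp2 carbon with one H, double-bonded to O and single-bonded to carbon.
The molecule has an acetyl/ketone group (-C(=O)CH3), but the carbonyl carbon has H0 (two carbon neighbours), not H1; nothing else fits, so there are 0 matches.

0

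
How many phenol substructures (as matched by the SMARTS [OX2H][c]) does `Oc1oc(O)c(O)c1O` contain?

4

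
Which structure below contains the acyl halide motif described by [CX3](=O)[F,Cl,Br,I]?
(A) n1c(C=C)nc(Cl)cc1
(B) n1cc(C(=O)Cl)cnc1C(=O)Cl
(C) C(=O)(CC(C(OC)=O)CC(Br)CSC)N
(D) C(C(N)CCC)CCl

[CX3](=O)[F,Cl,Br,I] describes a carbonyl carbon bonded to a halogen (an acyl halide).
(A) has a chloro substituent but the Cl is not on a carbonyl carbon.
(B) contains an acyl chloride (-C(=O)Cl), which satisfies every atom and bond constraint.
(C) has a methyl-ester group (-C(=O)OCH3) but the carbonyl is bonded to -O-C, not to a halogen.
(D) has a chloro substituent but the Cl is not on a carbonyl carbon.
So the answer is (B).

B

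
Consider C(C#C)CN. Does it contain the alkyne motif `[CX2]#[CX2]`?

Yes

The pattern [CX2]#[CX2] describes a carbon-carbon triple bond — an alkyne.
The molecule carries an ethynyl group (-C#CH), whose atoms satisfy every constraint of the query, so the pattern matches.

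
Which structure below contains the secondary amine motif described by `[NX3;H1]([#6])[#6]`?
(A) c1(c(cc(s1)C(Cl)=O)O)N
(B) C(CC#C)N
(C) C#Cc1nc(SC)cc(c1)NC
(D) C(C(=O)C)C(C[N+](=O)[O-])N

C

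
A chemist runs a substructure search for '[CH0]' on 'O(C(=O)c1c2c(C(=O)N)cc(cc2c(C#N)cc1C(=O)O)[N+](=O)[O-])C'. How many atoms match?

4

The query [CH0] means: aliphatic carbon with no attached hydrogen.
Check the 25 heavy atoms by environment: 7× c (aromatic, H0) → no; 3× c (aromatic, H1) → no; 4× C (H0) → match; 5× O (H0) → no; 1× N (H2) → no; 1× O (H1) → no; 1× N (charge +1, H0) → no; 1× O (charge -1, H0) → no; 1× N (H0) → no; 1× C (H3) → no.
That gives 4 matching atoms.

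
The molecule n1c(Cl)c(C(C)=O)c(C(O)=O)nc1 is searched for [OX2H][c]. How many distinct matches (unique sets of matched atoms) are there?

[OX2H][c] is the SMARTS for a phenol: a hydroxyl oxygen attached to an aromatic carbon.
No fragment in the molecule satisfies every constraint, giving 0 matches.

0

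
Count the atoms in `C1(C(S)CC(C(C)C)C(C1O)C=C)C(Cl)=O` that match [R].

6

The query [R] means: R matches any atom that is part of a ring.
Check the 16 heavy atoms by environment: 6× C (in 6-ring) → match; 2× O (acyclic) → no; 6× C (acyclic) → no; 1× Cl (acyclic) → no; 1× S (acyclic) → no.
That gives 6 matching atoms.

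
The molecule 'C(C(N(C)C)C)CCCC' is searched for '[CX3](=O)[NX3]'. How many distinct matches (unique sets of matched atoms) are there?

[CX3](=O)[NX3] is the SMARTS for an amide: a carbonyl carbon bonded to a trivalent nitrogen.
No fragment in the molecule satisfies every constraint, giving 0 matches.

0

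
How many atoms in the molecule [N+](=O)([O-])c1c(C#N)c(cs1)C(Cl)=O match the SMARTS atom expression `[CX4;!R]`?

The query [CX4;!R] means: aliphatic carbon with four total connections, not in a ring.
Check the 13 heavy atoms by environment: 1× s (aromatic, X2, in 5-ring) → no; 4× c (aromatic, X3, in 5-ring) → no; 1× N (charge +1, X3, acyclic) → no; 1× O (charge -1, X1, acyclic) → no; 2× O (X1, acyclic) → no; 1× C (X2, acyclic) → no; 1× N (X1, acyclic) → no; 1× C (X3, acyclic) → no; 1× Cl (X1, acyclic) → no.
No environment satisfies the query, so 0 matching atoms.

0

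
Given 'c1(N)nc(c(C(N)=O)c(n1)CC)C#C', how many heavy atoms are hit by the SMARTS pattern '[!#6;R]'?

The query [!#6;R] means: non-carbon atom that is part of a ring.
Check the 14 heavy atoms by environment: 2× n (aromatic, in 6-ring) → match; 4× c (aromatic, in 6-ring) → no; 5× C (acyclic) → no; 1× O (acyclic) → no; 2× N (acyclic) → no.
That gives 2 matching atoms.

2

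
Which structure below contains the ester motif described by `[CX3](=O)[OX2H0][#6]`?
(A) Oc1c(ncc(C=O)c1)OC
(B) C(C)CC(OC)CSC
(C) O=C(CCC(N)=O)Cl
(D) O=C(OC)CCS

[CX3](=O)[OX2H0][#6] describes a carbonyl carbon bonded to an oxygen that is itself bonded to carbon (no H on that O) (an ester).
(A) has a methoxy ether (-OCH3) but the ether oxygen is not adjacent to a C=O carbon.
(B) has a methoxy ether (-OCH3) but the ether oxygen is not adjacent to a C=O carbon.
(C) has a primary amide (-C(=O)NH2) but the carbonyl is bonded to N, not to an O-C linkage.
(D) contains a methyl-ester group (-C(=O)OCH3), which satisfies every atom and bond constraint.
So the answer is (D).

D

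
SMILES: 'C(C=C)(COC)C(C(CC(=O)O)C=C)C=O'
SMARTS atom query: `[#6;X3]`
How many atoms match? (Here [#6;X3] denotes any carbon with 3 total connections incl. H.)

Check the 16 heavy atoms by environment: 6× C (X4) → no; 6× C (X3) → match; 2× O (X1) → no; 2× O (X2) → no.
That gives 6 matching atoms.

6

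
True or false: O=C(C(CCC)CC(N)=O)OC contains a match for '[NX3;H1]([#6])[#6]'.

False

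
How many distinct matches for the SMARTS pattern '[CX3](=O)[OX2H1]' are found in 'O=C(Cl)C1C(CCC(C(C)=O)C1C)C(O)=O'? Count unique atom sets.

1

[CX3](=O)[OX2H1] is the SMARTS for a carboxylic acid: an sp2 carbon double-bonded to O and single-bonded to an -OH oxygen.
Exactly one fragment in the molecule meets all constraints, giving 1 match.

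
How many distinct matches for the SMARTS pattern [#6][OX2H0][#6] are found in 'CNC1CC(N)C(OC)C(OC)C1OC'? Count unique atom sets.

3

[#6][OX2H0][#6] is the SMARTS for an ether: an aliphatic oxygen bridging two carbons with no H on the oxygen.
The molecule carries 3 separate instances of a methoxy ether (-OCH3) meeting every constraint; each maps to a distinct set of atoms, giving 3 matches.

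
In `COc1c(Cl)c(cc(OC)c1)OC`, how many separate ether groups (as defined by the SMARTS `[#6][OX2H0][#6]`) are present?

3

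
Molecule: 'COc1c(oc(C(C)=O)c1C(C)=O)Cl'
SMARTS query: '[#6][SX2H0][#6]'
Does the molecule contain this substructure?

The pattern [#6][SX2H0][#6] describes an aliphatic sulfur bridging two carbons with no H on the sulfur — a thioether.
The closest candidate here is a methoxy ether (-OCH3), but the bridging atom is O, not S. No other fragment satisfies the full query, so there is no match.

No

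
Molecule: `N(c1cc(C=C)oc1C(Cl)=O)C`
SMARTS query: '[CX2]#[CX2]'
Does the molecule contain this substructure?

The pattern [CX2]#[CX2] describes a carbon-carbon triple bond — an alkyne.
The closest candidate here is a vinyl group (-CH=CH2), but the C=C is a double bond; both carbons are CX3, not CX2. No other fragment satisfies the full query, so there is no match.

No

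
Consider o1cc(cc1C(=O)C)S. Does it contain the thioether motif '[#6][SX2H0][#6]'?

The pattern [#6][SX2H0][#6] describes an aliphatic sulfur bridging two carbons with no H on the sulfur — a thioether.
The closest candidate here is a thiol (-SH), but the sulfur has H1, not H0 bridging two carbons. No other fragment satisfies the full query, so there is no match.

No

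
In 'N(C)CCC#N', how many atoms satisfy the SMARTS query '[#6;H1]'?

0

Check the 6 heavy atoms by environment: 2× C (H2) → no; 1× C (H0) → no; 1× N (H0) → no; 1× N (H1) → no; 1× C (H3) → no.
No environment satisfies the query, so 0 matching atoms.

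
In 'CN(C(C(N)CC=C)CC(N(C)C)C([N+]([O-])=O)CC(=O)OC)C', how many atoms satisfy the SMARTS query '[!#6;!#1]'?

8

The query [!#6;!#1] means: not carbon and not hydrogen — any heteroatom.
Check the 23 heavy atoms by environment: 15× C → no; 3× O → match; 1× N (charge +1) → match; 1× O (charge -1) → match; 3× N → match.
Summing the matching environments: 3 + 1 + 1 + 3 = 8 matching atoms.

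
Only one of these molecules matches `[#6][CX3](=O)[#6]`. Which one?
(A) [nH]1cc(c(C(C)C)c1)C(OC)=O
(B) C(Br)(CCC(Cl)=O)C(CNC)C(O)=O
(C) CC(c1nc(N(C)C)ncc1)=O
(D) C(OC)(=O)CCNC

[#6][CX3](=O)[#6] describes a carbonyl carbon (no H) flanked by two carbons (a ketone).
(A) has a methyl-ester group (-C(=O)OCH3) but one neighbour of the carbonyl carbon is O, not C.
(B) has a carboxylic acid group (-C(=O)OH) but one neighbour of the carbonyl carbon is O, not C.
(C) contains an acetyl/ketone group (-C(=O)CH3), which satisfies every atom and bond constraint.
(D) has a methyl-ester group (-C(=O)OCH3) but one neighbour of the carbonyl carbon is O, not C.
So the answer is (C).

C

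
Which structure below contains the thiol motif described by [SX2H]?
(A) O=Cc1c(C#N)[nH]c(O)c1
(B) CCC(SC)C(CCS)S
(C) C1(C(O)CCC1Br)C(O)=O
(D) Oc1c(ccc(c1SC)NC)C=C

B

[SX2H] describes an aliphatic sulfur with two connections, one being H (a thiol).
(A) has a hydroxyl group (-OH) but it is an -OH, not an -SH.
(B) contains a thiol (-SH), which satisfies every atom and bond constraint.
(C) has a hydroxyl group (-OH) but it is an -OH, not an -SH.
(D) has a hydroxyl group (-OH) but it is an -OH, not an -SH.
So the answer is (B).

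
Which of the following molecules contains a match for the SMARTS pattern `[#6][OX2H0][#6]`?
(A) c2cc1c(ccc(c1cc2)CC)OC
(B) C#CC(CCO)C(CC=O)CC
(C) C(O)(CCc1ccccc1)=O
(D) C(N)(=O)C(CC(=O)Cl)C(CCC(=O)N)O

[#6][OX2H0][#6] describes an aliphatic oxygen bridging two carbons with no H on the oxygen (an ether).
(A) contains a methoxy ether (-OCH3), which satisfies every atom and bond constraint.
(B) has a hydroxyl group (-OH) but the oxygen has H1, not H0 bridging two carbons.
(C) has a carboxylic acid group (-C(=O)OH) but the -OH oxygen has H1; the =O is OX1, not OX2.
(D) has a hydroxyl group (-OH) but the oxygen has H1, not H0 bridging two carbons.
So the answer is (A).

A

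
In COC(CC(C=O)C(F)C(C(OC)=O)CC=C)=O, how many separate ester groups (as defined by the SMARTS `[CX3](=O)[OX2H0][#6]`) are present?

2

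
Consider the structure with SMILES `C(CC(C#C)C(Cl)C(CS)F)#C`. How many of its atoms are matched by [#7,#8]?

Check the 12 heavy atoms by environment: 9× C → no; 1× F → no; 1× S → no; 1× Cl → no.
No environment satisfies the query, so 0 matching atoms.

0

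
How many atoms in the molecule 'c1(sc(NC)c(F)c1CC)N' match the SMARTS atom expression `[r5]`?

5

The query [r5] means: r5 matches atoms in a five-membered ring.
Check the 11 heavy atoms by environment: 1× s (aromatic, in 5-ring) → match; 4× c (aromatic, in 5-ring) → match; 3× C (acyclic) → no; 2× N (acyclic) → no; 1× F (acyclic) → no.
Summing the matching environments: 1 + 4 = 5 matching atoms.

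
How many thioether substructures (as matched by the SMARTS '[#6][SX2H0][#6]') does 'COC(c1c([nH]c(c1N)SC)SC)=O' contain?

2

[#6][SX2H0][#6] is the SMARTS for a thioether: an aliphatic sulfur bridging two carbons with no H on the sulfur.
The molecule carries 2 separate instances of a methylthio ether (-SCH3) meeting every constraint; each maps to a distinct set of atoms, giving 2 matches.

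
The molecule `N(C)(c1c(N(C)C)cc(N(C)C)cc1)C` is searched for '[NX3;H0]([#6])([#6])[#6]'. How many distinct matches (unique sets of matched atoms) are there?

3

[NX3;H0]([#6])([#6])[#6] is the SMARTS for a tertiary amine: a trivalent nitrogen with no H, bonded to three carbons.
The molecule carries 3 separate instances of a dimethylamino group (-N(CH3)2) meeting every constraint; each maps to a distinct set of atoms, giving 3 matches.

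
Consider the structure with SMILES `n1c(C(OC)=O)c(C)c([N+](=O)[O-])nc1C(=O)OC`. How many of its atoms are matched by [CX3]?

The query [CX3] means: C with X3: aliphatic carbon with exactly 3 total connections.
Check the 18 heavy atoms by environment: 2× n (aromatic, X2) → no; 4× c (aromatic, X3) → no; 3× C (X4) → no; 1× N (charge +1, X3) → no; 1× O (charge -1, X1) → no; 3× O (X1) → no; 2× C (X3) → match; 2× O (X2) → no.
That gives 2 matching atoms.

2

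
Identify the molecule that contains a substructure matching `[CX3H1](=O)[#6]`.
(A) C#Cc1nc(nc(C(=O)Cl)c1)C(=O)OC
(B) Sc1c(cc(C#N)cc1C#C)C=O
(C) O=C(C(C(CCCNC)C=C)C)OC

B

[CX3H1](=O)[#6] describes an sp2 carbon with one H, double-bonded to O and single-bonded to carbon (an aldehyde).
(A) has a methyl-ester group (-C(=O)OCH3) but the carbonyl carbon has H0, not H1.
(B) contains an aldehyde (-CHO), which satisfies every atom and bond constraint.
(C) has a methyl-ester group (-C(=O)OCH3) but the carbonyl carbon has H0, not H1.
So the answer is (B).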